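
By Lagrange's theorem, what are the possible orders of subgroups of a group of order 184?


Lagrange's theorem: |H| divides |G|
|G| = 184
Divisors of 184: 1, 2, 4, 8, 23, 46, 92, 184

Possible subgroup orders: {1, 2, 4, 8, 23, 46, 92, 184}


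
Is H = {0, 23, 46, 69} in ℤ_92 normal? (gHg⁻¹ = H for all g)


H = {0, 23, 46, 69} in ℤ_92
ℤ_92 is abelian; every subgroup of an abelian group is normal

Yes, normal subgroup


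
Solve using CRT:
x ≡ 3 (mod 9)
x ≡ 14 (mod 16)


m₁ = 9, m₂ = 16, gcd = 1, so CRT applies. M = m₁·m₂ = 144
Let M₁ = M/m₁ = 16, M₂ = M/m₂ = 9
Find y₁ ≡ M₁⁻¹ (mod m₁): 16⁻¹ ≡ 4 (mod 9)
Find y₂ ≡ M₂⁻¹ (mod m₂): 9⁻¹ ≡ 9 (mod 16)
x = a₁·M₁·y₁ + a₂·M₂·y₂ = 3·16·4 + 14·9·9 = 1326
Reduce mod 144: x ≡ 30
Check: 30 mod 9 = 3 ✓, 30 mod 16 = 14 ✓

x ≡ 30 (mod 144)


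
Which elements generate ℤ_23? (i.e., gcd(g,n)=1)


g generates ℤ_n iff gcd(g,n) = 1
Prime factors of 23: 23
Generators are g ∈ {1,...,22} not divisible by any of these primes.
Generators: {1, 2, 3, 4, 5, 6, 7, 8, 9, 10, 11, 12, 13, 14, 15, 16, 17, 18, 19, 20, 21, 22}
Number of generators = φ(23) = 22

Generators of ℤ_23 = {1, 2, 3, 4, 5, 6, 7, 8, 9, 10, 11, 12, 13, 14, 15, 16, 17, 18, 19, 20, 21, 22}


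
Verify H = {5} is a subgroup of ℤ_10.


Subgroup test for H = {5} in (ℤ_10, +):
(1) 0 ∈ H? No
(2) Closure: for all a,b ∈ H, (a+b) mod 10 ∈ H? No  [counterexample: 5 + 5 = 0 ∉ H]
(3) Inverses: for all a ∈ H, -a mod 10 ∈ H? Yes

No, H is not a subgroup of ℤ_10


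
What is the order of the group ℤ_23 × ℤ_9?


|A × B| = |A| · |B|
|ℤ_23 × ℤ_9| = 23 × 9 = 207

|ℤ_23 × ℤ_9| = 207


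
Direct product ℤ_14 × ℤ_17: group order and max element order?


|ℤ_14 × ℤ_17| = 14 × 17 = 238
Max element order = lcm(14,17) = 238
Cyclic? Yes (gcd=1)

|ℤ_14×ℤ_17| = 238, max element order = 238


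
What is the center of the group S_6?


Z(G) = {g ∈ G | gx = xg for all x ∈ G}
S_n is non-abelian for n ≥ 3; Z(S_6) is trivial

Z(S_6) = {e}


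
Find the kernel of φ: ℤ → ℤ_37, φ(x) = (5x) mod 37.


Kernel = preimage of identity
ker(φ) = {x ∈ ℤ : 5x ≡ 0 (mod 37)}. gcd(5,37) = 1, so 5x ≡ 0 (mod 37) ⟺ x ≡ 0 (mod 37/1 = 37). Hence ker(φ) = 37ℤ

ker(φ) = 37ℤ


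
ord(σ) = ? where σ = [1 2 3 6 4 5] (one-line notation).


Cycle decomposition: (4 6 5)
Cycle lengths: 3
Order = lcm(3) = 3

ord(σ) = 3


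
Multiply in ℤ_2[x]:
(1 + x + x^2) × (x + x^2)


Expand and collect like terms; reduce coefficients mod 2:
x^0: 1·0 = 0 ≡ 0 (mod 2)
x^1: 1·1 + 1·0 = 1 ≡ 1 (mod 2)
x^2: 1·1 + 1·1 + 1·0 = 2 ≡ 0 (mod 2)
x^3: 1·1 + 1·1 = 2 ≡ 0 (mod 2)
x^4: 1·1 = 1 ≡ 1 (mod 2)
Result: x + x^4

f · g = x + x^4


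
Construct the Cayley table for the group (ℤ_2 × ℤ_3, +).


Elements: {(0,0), (0,1), (0,2), (1,0), (1,1), (1,2)}
Operation: componentwise addition mod (2, 3)
Entry (a, b) = ((a₁+b₁) mod 2, (a₂+b₂) mod 3)

Cayley table:
      | (0,0) | (0,1) | (0,2) | (1,0) | (1,1) | (1,2)
(0,0) | (0,0) | (0,1) | (0,2) | (1,0) | (1,1) | (1,2)
(0,1) | (0,1) | (0,2) | (0,0) | (1,1) | (1,2) | (1,0)
(0,2) | (0,2) | (0,0) | (0,1) | (1,2) | (1,0) | (1,1)
(1,0) | (1,0) | (1,1) | (1,2) | (0,0) | (0,1) | (0,2)
(1,1) | (1,1) | (1,2) | (1,0) | (0,1) | (0,2) | (0,0)
(1,2) | (1,2) | (1,0) | (1,1) | (0,2) | (0,0) | (0,1)


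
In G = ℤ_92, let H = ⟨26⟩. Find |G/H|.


|⟨26⟩| = n / gcd(26, 92) = 92 / 2 = 46
H is normal (ℤ_92 is abelian).
|G/H| = |G| / |H| = 92 / 46 = 2

|G/H| = 2


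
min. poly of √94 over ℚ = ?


√94 satisfies x² - 94 = 0, irreducible over ℚ since 94 is squarefree

Minimal polynomial: x² - 94


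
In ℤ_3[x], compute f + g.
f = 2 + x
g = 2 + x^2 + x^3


Add coefficients mod 3:
x^0: 2 + 2 = 1 (mod 3)
x^1: 1 + 0 = 1 (mod 3)
x^2: 0 + 1 = 1 (mod 3)
x^3: 0 + 1 = 1 (mod 3)
Result: 1 + x + x^2 + x^3

f + g = 1 + x + x^2 + x^3


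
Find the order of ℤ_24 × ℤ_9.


|A × B| = |A| · |B|
|ℤ_24 × ℤ_9| = 24 × 9 = 216

|ℤ_24 × ℤ_9| = 216


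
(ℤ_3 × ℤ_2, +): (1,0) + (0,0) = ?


Operation: componentwise addition mod (3, 2)
(1,0) + (0,0) = ((a₁+b₁) mod 3, (a₂+b₂) mod 2) with a = (1,0), b = (0,0)

(1,0) + (0,0) = (1,0)


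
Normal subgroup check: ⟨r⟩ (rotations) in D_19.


H = ⟨r⟩ (rotations) in D_19
The rotation subgroup ⟨r⟩ has index 2 in D_19, so it is normal

Yes, normal subgroup


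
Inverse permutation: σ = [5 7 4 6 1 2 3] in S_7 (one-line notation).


To find σ⁻¹, swap domain and range:
σ(1) = 5 → σ⁻¹(5) = 1
σ(2) = 7 → σ⁻¹(7) = 2
σ(3) = 4 → σ⁻¹(4) = 3
σ(4) = 6 → σ⁻¹(6) = 4
σ(5) = 1 → σ⁻¹(1) = 5
σ(6) = 2 → σ⁻¹(2) = 6
σ(7) = 3 → σ⁻¹(3) = 7

σ⁻¹ = [5 6 7 3 1 4 2]


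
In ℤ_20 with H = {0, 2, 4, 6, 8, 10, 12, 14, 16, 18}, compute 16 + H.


16 + H = {16 + h (mod 20) : h ∈ H}
16+0=16, 16+2=18, 16+4=0, 16+6=2, 16+8=4, 16+10=6, 16+12=8, 16+14=10, 16+16=12, 16+18=14
16 + H = {0, 2, 4, 6, 8, 10, 12, 14, 16, 18} = 0 + H

16 + H = {0, 2, 4, 6, 8, 10, 12, 14, 16, 18}


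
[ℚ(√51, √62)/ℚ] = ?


[ℚ(√51,√62):ℚ] = [ℚ(√51,√62):ℚ(√51)]·[ℚ(√51):ℚ] = 2·2 = 4

[ℚ(√51, √62)/ℚ] = 4


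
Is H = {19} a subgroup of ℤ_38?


Subgroup test for H = {19} in (ℤ_38, +):
(1) 0 ∈ H? No
(2) Closure: for all a,b ∈ H, (a+b) mod 38 ∈ H? No  [counterexample: 19 + 19 = 0 ∉ H]
(3) Inverses: for all a ∈ H, -a mod 38 ∈ H? Yes

No, H is not a subgroup of ℤ_38


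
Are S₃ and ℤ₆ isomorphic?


Comparing S₃ and ℤ₆:
S₃ is non-abelian, ℤ₆ is abelian

No, S₃ ≇ ℤ₆


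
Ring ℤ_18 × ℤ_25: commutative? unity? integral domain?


Direct product ring; commutative with unity (1,1); but (1,0)·(0,1) = (0,0) gives zero divisors, so not an integral domain
Commutative: Yes
Integral domain: No
Has unity: Yes

ℤ_18 × ℤ_25: Commutative=Yes, Unity=Yes


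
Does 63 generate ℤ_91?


g generates ℤ_n iff gcd(g, n) = 1
gcd(63, 91) = 7
Since gcd = 7 ≠ 1, ⟨63⟩ has order 13 < 91, so 63 is not a generator.

No, 63 does not generate ℤ_91


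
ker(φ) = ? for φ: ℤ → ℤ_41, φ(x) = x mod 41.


Kernel = preimage of identity
ker(φ) = {x ∈ ℤ : x ≡ 0 (mod 41)} = 41ℤ = {0, ±41, ±82, ...}

ker(φ) = 41ℤ


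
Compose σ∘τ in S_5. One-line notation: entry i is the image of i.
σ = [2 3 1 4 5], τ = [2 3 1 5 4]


σ∘τ: apply τ first, then σ
1 →τ 2 →σ 3
2 →τ 3 →σ 1
3 →τ 1 →σ 2
4 →τ 5 →σ 5
5 →τ 4 →σ 4

σ∘τ = [3 1 2 5 4]


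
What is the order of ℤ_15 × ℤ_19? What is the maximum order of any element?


|ℤ_15 × ℤ_19| = 15 × 19 = 285
Max element order = lcm(15,19) = 285
Cyclic? Yes (gcd=1)

|ℤ_15×ℤ_19| = 285, max element order = 285


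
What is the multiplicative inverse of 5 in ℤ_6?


Use the extended Euclidean algorithm to write 1 = 5·s + 6·t; then s mod 6 is the inverse.
Euclidean algorithm:
  5 = 0·6 + 5
  6 = 1·5 + 1
  5 = 5·1 + 0
gcd(5,6) = 1
Back-substitution gives: 5·(-1) + 6·(1) = 1
So 5⁻¹ ≡ -1 ≡ 5 (mod 6)
Check: 5 × 5 = 25 ≡ 1 (mod 6) ✓

5⁻¹ ≡ 5 (mod 6)


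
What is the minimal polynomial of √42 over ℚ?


√42 satisfies x² - 42 = 0, irreducible over ℚ since 42 is squarefree

Minimal polynomial: x² - 42


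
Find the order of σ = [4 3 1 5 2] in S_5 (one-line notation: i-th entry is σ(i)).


Cycle decomposition: (1 4 5 2 3)
Cycle lengths: 5
Order = lcm(5) = 5

ord(σ) = 5


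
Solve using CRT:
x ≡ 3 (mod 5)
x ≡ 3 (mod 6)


m₁ = 5, m₂ = 6, gcd = 1, so CRT applies. M = m₁·m₂ = 30
Let M₁ = M/m₁ = 6, M₂ = M/m₂ = 5
Find y₁ ≡ M₁⁻¹ (mod m₁): 6⁻¹ ≡ 1 (mod 5)
Find y₂ ≡ M₂⁻¹ (mod m₂): 5⁻¹ ≡ 5 (mod 6)
x = a₁·M₁·y₁ + a₂·M₂·y₂ = 3·6·1 + 3·5·5 = 93
Reduce mod 30: x ≡ 3
Check: 3 mod 5 = 3 ✓, 3 mod 6 = 3 ✓

x ≡ 3 (mod 30)


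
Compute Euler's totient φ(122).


Factor n: 122 = 2 × 61
φ(n) = n · ∏(1 - 1/p) over distinct primes p | n
φ(122) = 122 · (1 - 1/2) · (1 - 1/61) = 60

φ(122) = 60


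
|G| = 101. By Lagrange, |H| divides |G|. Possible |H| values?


Lagrange's theorem: |H| divides |G|
|G| = 101
Divisors of 101: 1, 101

Possible subgroup orders: {1, 101}


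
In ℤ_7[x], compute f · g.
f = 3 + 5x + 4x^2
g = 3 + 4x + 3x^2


Expand and collect like terms; reduce coefficients mod 7:
x^0: 3·3 = 9 ≡ 2 (mod 7)
x^1: 3·4 + 5·3 = 27 ≡ 6 (mod 7)
x^2: 3·3 + 5·4 + 4·3 = 41 ≡ 6 (mod 7)
x^3: 5·3 + 4·4 = 31 ≡ 3 (mod 7)
x^4: 4·3 = 12 ≡ 5 (mod 7)
Result: 2 + 6x + 6x^2 + 3x^3 + 5x^4

f · g = 2 + 6x + 6x^2 + 3x^3 + 5x^4


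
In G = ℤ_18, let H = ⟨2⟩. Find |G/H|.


|⟨2⟩| = n / gcd(2, 18) = 18 / 2 = 9
H is normal (ℤ_18 is abelian).
|G/H| = |G| / |H| = 18 / 9 = 2

|G/H| = 2


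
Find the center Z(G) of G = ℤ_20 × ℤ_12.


Z(G) = {g ∈ G | gx = xg for all x ∈ G}
Direct product of abelian groups is abelian, so Z(G) = G

Z(ℤ_20 × ℤ_12) = ℤ_20 × ℤ_12


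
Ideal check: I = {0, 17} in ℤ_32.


Check ideal conditions for I = {0, 17} in ℤ_32:
(1) I is an additive subgroup? No
(2) For r ∈ ℤ_32 and a ∈ I: r·a ∈ I? No  [counterexample: r=2, a=17, r·a mod 32 = 2 ∉ I]

No, I is not an ideal of ℤ_32


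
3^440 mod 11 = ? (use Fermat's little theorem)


Fermat's little theorem: if p is prime and gcd(a,p)=1, then a^(p-1) ≡ 1 (mod p)
p = 11 is prime, gcd(3,11) = 1
Reduce exponent: 440 mod 10 = 0
So 3^440 ≡ 3^0 (mod 11)
3^0 = 1

3^440 ≡ 1 (mod 11)


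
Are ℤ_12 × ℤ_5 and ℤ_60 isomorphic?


Comparing ℤ_12 × ℤ_5 and ℤ_60:
gcd(12,5) = 1, so ℤ_12 × ℤ_5 ≅ ℤ_60 (CRT)

Yes, ℤ_12 × ℤ_5 ≅ ℤ_60


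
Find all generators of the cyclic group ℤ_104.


g generates ℤ_n iff gcd(g,n) = 1
Prime factors of 104: 2, 13
Generators are g ∈ {1,...,103} not divisible by any of these primes.
Generators: {1, 3, 5, 7, 9, 11, 15, 17, 19, 21, 23, 25, 27, 29, 31, 33, 35, 37, 41, 43, 45, 47, 49, 51, 53, 55, 57, 59, 61, 63, 67, 69, 71, 73, 75, 77, 79, 81, 83, 85, 87, 89, 93, 95, 97, 99, 101, 103}
Number of generators = φ(104) = 48

Generators of ℤ_104 = {1, 3, 5, 7, 9, 11, 15, 17, 19, 21, 23, 25, 27, 29, 31, 33, 35, 37, 41, 43, 45, 47, 49, 51, 53, 55, 57, 59, 61, 63, 67, 69, 71, 73, 75, 77, 79, 81, 83, 85, 87, 89, 93, 95, 97, 99, 101, 103}


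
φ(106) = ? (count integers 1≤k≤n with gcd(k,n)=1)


Factor n: 106 = 2 × 53
φ(n) = n · ∏(1 - 1/p) over distinct primes p | n
φ(106) = 106 · (1 - 1/2) · (1 - 1/53) = 52

φ(106) = 52


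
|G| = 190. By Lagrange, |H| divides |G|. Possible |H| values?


Lagrange's theorem: |H| divides |G|
|G| = 190
Divisors of 190: 1, 2, 5, 10, 19, 38, 95, 190

Possible subgroup orders: {1, 2, 5, 10, 19, 38, 95, 190}


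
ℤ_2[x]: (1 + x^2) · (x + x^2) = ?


Expand and collect like terms; reduce coefficients mod 2:
x^0: 1·0 = 0 ≡ 0 (mod 2)
x^1: 1·1 + 0·0 = 1 ≡ 1 (mod 2)
x^2: 1·1 + 0·1 + 1·0 = 1 ≡ 1 (mod 2)
x^3: 0·1 + 1·1 = 1 ≡ 1 (mod 2)
x^4: 1·1 = 1 ≡ 1 (mod 2)
Result: x + x^2 + x^3 + x^4

f · g = x + x^2 + x^3 + x^4


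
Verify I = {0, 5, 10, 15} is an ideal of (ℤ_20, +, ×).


Check ideal conditions for I = {0, 5, 10, 15} in ℤ_20:
(1) I is an additive subgroup? Yes
(2) For r ∈ ℤ_20 and a ∈ I: r·a ∈ I? Yes

Yes, I is an ideal of ℤ_20


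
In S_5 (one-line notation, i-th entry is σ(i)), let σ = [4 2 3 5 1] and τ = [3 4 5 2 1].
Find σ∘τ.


σ∘τ: apply τ first, then σ
1 →τ 3 →σ 3
2 →τ 4 →σ 5
3 →τ 5 →σ 1
4 →τ 2 →σ 2
5 →τ 1 →σ 4

σ∘τ = [3 5 1 2 4]


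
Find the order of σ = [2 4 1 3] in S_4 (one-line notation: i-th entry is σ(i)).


Cycle decomposition: (1 2 4 3)
Cycle lengths: 4
Order = lcm(4) = 4

ord(σ) = 4


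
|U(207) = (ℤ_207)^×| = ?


U(n) is the group of units mod n; |U(n)| = φ(n)
|U(207)| = φ(207) = 132

|U(207) = (ℤ_207)^×| = 132


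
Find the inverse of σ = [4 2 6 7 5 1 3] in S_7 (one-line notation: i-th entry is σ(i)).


To find σ⁻¹, swap domain and range:
σ(1) = 4 → σ⁻¹(4) = 1
σ(2) = 2 → σ⁻¹(2) = 2
σ(3) = 6 → σ⁻¹(6) = 3
σ(4) = 7 → σ⁻¹(7) = 4
σ(5) = 5 → σ⁻¹(5) = 5
σ(6) = 1 → σ⁻¹(1) = 6
σ(7) = 3 → σ⁻¹(3) = 7

σ⁻¹ = [6 2 7 1 5 3 4]


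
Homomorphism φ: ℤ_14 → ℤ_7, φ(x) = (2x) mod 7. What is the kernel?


Kernel = preimage of identity
ker(φ) = {x ∈ ℤ_14 : 2x ≡ 0 (mod 7)}. Since 7 | 14, φ is well-defined. The kernel is the cyclic subgroup ⟨7⟩ of ℤ_14 (order 2), i.e. {0, 7}

ker(φ) = {0, 7}


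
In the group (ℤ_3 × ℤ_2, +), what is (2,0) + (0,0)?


Operation: componentwise addition mod (3, 2)
(2,0) + (0,0) = ((a₁+b₁) mod 3, (a₂+b₂) mod 2) with a = (2,0), b = (0,0)

(2,0) + (0,0) = (2,0)


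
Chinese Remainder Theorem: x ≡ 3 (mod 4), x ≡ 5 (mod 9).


m₁ = 4, m₂ = 9, gcd = 1, so CRT applies. M = m₁·m₂ = 36
Let M₁ = M/m₁ = 9, M₂ = M/m₂ = 4
Find y₁ ≡ M₁⁻¹ (mod m₁): 9⁻¹ ≡ 1 (mod 4)
Find y₂ ≡ M₂⁻¹ (mod m₂): 4⁻¹ ≡ 7 (mod 9)
x = a₁·M₁·y₁ + a₂·M₂·y₂ = 3·9·1 + 5·4·7 = 167
Reduce mod 36: x ≡ 23
Check: 23 mod 4 = 3 ✓, 23 mod 9 = 5 ✓

x ≡ 23 (mod 36)


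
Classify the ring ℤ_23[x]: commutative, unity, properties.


ℤ_23 is a field (n prime), so ℤ_23[x] is a commutative integral domain with unity
Commutative: Yes
Integral domain: Yes
Has unity: Yes

ℤ_23[x]: Commutative=Yes, Unity=Yes


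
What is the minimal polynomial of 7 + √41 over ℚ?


Let α = 7 + √41. Then α - 7 = √41, so (α - 7)² = 41, giving α² - 14α + 8 = 0. Degree 2 and α ∉ ℚ, so this is the minimal polynomial.

Minimal polynomial: x² - 14x + 8


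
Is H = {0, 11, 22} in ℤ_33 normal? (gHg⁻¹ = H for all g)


H = {0, 11, 22} in ℤ_33
ℤ_33 is abelian; every subgroup of an abelian group is normal

Yes, normal subgroup


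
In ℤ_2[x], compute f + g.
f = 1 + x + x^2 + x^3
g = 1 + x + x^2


Add coefficients mod 2:
x^0: 1 + 1 = 0 (mod 2)
x^1: 1 + 1 = 0 (mod 2)
x^2: 1 + 1 = 0 (mod 2)
x^3: 1 + 0 = 1 (mod 2)
Result: x^3

f + g = x^3


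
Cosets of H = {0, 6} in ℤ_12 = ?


H = {0, 6}, |H| = 2
Number of cosets = |G|/|H| = 12/2 = 6
0 + H = {0, 6}
1 + H = {1, 7}
2 + H = {2, 8}
3 + H = {3, 9}
4 + H = {4, 10}
5 + H = {5, 11}

Cosets: 0+H={0,6}; 1+H={1,7}; 2+H={2,8}; 3+H={3,9}; 4+H={4,10}; 5+H={5,11}


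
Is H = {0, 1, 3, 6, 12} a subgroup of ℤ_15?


Subgroup test for H = {0, 1, 3, 6, 12} in (ℤ_15, +):
(1) 0 ∈ H? Yes
(2) Closure: for all a,b ∈ H, (a+b) mod 15 ∈ H? No  [counterexample: 1 + 1 = 2 ∉ H]
(3) Inverses: for all a ∈ H, -a mod 15 ∈ H? No

No, H is not a subgroup of ℤ_15


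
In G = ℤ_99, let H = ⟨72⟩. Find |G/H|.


|⟨72⟩| = n / gcd(72, 99) = 99 / 9 = 11
H is normal (ℤ_99 is abelian).
|G/H| = |G| / |H| = 99 / 11 = 9

|G/H| = 9


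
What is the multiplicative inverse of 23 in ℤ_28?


Use the extended Euclidean algorithm to write 1 = 23·s + 28·t; then s mod 28 is the inverse.
Euclidean algorithm:
  23 = 0·28 + 23
  28 = 1·23 + 5
  23 = 4·5 + 3
  5 = 1·3 + 2
  3 = 1·2 + 1
  2 = 2·1 + 0
gcd(23,28) = 1
Back-substitution gives: 23·(11) + 28·(-9) = 1
So 23⁻¹ ≡ 11 ≡ 11 (mod 28)
Check: 23 × 11 = 253 ≡ 1 (mod 28) ✓

23⁻¹ ≡ 11 (mod 28)


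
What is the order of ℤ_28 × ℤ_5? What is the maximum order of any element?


|ℤ_28 × ℤ_5| = 28 × 5 = 140
Max element order = lcm(28,5) = 140
Cyclic? Yes (gcd=1)

|ℤ_28×ℤ_5| = 140, max element order = 140


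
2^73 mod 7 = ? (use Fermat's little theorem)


Fermat's little theorem: if p is prime and gcd(a,p)=1, then a^(p-1) ≡ 1 (mod p)
p = 7 is prime, gcd(2,7) = 1
Reduce exponent: 73 mod 6 = 1
So 2^73 ≡ 2^1 (mod 7)
2^1 mod 7 = 2

2^73 ≡ 2 (mod 7)


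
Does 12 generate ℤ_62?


g generates ℤ_n iff gcd(g, n) = 1
gcd(12, 62) = 2
Since gcd = 2 ≠ 1, ⟨12⟩ has order 31 < 62, so 12 is not a generator.

No, 12 does not generate ℤ_62


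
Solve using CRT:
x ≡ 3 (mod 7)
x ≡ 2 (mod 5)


m₁ = 7, m₂ = 5, gcd = 1, so CRT applies. M = m₁·m₂ = 35
Let M₁ = M/m₁ = 5, M₂ = M/m₂ = 7
Find y₁ ≡ M₁⁻¹ (mod m₁): 5⁻¹ ≡ 3 (mod 7)
Find y₂ ≡ M₂⁻¹ (mod m₂): 7⁻¹ ≡ 3 (mod 5)
x = a₁·M₁·y₁ + a₂·M₂·y₂ = 3·5·3 + 2·7·3 = 87
Reduce mod 35: x ≡ 17
Check: 17 mod 7 = 3 ✓, 17 mod 5 = 2 ✓

x ≡ 17 (mod 35)


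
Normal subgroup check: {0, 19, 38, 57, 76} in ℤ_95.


H = {0, 19, 38, 57, 76} in ℤ_95
ℤ_95 is abelian; every subgroup of an abelian group is normal

Yes, normal subgroup


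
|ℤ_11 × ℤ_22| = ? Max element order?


|ℤ_11 × ℤ_22| = 11 × 22 = 242
Max element order = lcm(11,22) = 22
Cyclic? No (gcd=11)

|ℤ_11×ℤ_22| = 242, max element order = 22


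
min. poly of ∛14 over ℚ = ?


∛14 satisfies x³ - 14 = 0, irreducible over ℚ (no rational root; 14 is not a perfect cube)

Minimal polynomial: x³ - 14


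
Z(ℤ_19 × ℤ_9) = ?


Z(G) = {g ∈ G | gx = xg for all x ∈ G}
Direct product of abelian groups is abelian, so Z(G) = G

Z(ℤ_19 × ℤ_9) = ℤ_19 × ℤ_9


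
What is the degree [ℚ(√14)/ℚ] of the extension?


√14 has minimal polynomial x² - 14 (irreducible over ℚ since 14 is squarefree)

[ℚ(√14)/ℚ] = 2


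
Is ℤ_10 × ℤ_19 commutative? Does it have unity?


Direct product ring; commutative with unity (1,1); but (1,0)·(0,1) = (0,0) gives zero divisors, so not an integral domain
Commutative: Yes
Integral domain: No
Has unity: Yes

ℤ_10 × ℤ_19: Commutative=Yes, Unity=Yes


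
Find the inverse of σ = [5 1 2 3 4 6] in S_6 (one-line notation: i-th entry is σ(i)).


To find σ⁻¹, swap domain and range:
σ(1) = 5 → σ⁻¹(5) = 1
σ(2) = 1 → σ⁻¹(1) = 2
σ(3) = 2 → σ⁻¹(2) = 3
σ(4) = 3 → σ⁻¹(3) = 4
σ(5) = 4 → σ⁻¹(4) = 5
σ(6) = 6 → σ⁻¹(6) = 6

σ⁻¹ = [2 3 4 5 1 6]


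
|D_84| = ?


|D_n| = 2n (n rotations and n reflections)
|D_84| = 2×84 = 168

|D_84| = 168


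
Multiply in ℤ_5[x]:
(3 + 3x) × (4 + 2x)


Expand and collect like terms; reduce coefficients mod 5:
x^0: 3·4 = 12 ≡ 2 (mod 5)
x^1: 3·2 + 3·4 = 18 ≡ 3 (mod 5)
x^2: 3·2 = 6 ≡ 1 (mod 5)
Result: 2 + 3x + x^2

f · g = 2 + 3x + x^2


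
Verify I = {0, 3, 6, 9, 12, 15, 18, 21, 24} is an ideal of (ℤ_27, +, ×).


Check ideal conditions for I = {0, 3, 6, 9, 12, 15, 18, 21, 24} in ℤ_27:
(1) I is an additive subgroup? Yes
(2) For r ∈ ℤ_27 and a ∈ I: r·a ∈ I? Yes

Yes, I is an ideal of ℤ_27


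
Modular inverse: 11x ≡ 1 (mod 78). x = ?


Use the extended Euclidean algorithm to write 1 = 11·s + 78·t; then s mod 78 is the inverse.
Euclidean algorithm:
  11 = 0·78 + 11
  78 = 7·11 + 1
  11 = 11·1 + 0
gcd(11,78) = 1
Back-substitution gives: 11·(-7) + 78·(1) = 1
So 11⁻¹ ≡ -7 ≡ 71 (mod 78)
Check: 11 × 71 = 781 ≡ 1 (mod 78) ✓

11⁻¹ ≡ 71 (mod 78)


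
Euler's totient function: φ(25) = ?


φ(n) = count of k ∈ {1,...,n} with gcd(k,n)=1
Coprimes to 25: {1, 2, 3, 4, 6, 7, 8, 9, 11, 12, 13, 14, 16, 17, 18, 19, 21, 22, 23, 24}
Count: 20

φ(25) = 20


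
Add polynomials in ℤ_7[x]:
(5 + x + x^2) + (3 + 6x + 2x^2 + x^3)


Add coefficients mod 7:
x^0: 5 + 3 = 1 (mod 7)
x^1: 1 + 6 = 0 (mod 7)
x^2: 1 + 2 = 3 (mod 7)
x^3: 0 + 1 = 1 (mod 7)
Result: 1 + 3x^2 + x^3

f + g = 1 + 3x^2 + x^3


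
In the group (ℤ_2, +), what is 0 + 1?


Operation: addition mod 2
0 + 1 = (a + b) mod 2 with a = 0, b = 1

0 + 1 = 1


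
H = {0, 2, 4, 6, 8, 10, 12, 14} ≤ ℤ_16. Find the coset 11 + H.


11 + H = {11 + h (mod 16) : h ∈ H}
11+0=11, 11+2=13, 11+4=15, 11+6=1, 11+8=3, 11+10=5, 11+12=7, 11+14=9
11 + H = {1, 3, 5, 7, 9, 11, 13, 15} = 1 + H

11 + H = {1, 3, 5, 7, 9, 11, 13, 15}


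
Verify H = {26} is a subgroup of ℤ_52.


Subgroup test for H = {26} in (ℤ_52, +):
(1) 0 ∈ H? No
(2) Closure: for all a,b ∈ H, (a+b) mod 52 ∈ H? No  [counterexample: 26 + 26 = 0 ∉ H]
(3) Inverses: for all a ∈ H, -a mod 52 ∈ H? Yes

No, H is not a subgroup of ℤ_52


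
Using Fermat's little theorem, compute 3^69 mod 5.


Fermat's little theorem: if p is prime and gcd(a,p)=1, then a^(p-1) ≡ 1 (mod p)
p = 5 is prime, gcd(3,5) = 1
Reduce exponent: 69 mod 4 = 1
So 3^69 ≡ 3^1 (mod 5)
3^1 mod 5 = 3

3^69 ≡ 3 (mod 5)


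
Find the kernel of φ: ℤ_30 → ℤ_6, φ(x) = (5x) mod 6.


Kernel = preimage of identity
ker(φ) = {x ∈ ℤ_30 : 5x ≡ 0 (mod 6)}. Since 6 | 30, φ is well-defined. The kernel is the cyclic subgroup ⟨6⟩ of ℤ_30 (order 5), i.e. {0, 6, 12, 18, 24}

ker(φ) = {0, 6, 12, 18, 24}


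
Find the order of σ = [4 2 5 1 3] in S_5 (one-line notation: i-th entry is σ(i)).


Cycle decomposition: (1 4) (3 5)
Cycle lengths: 2, 2
Order = lcm(2, 2) = 2

ord(σ) = 2


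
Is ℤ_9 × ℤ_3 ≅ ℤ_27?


Comparing ℤ_9 × ℤ_3 and ℤ_27:
gcd(9,3) = 3 ≠ 1. Max element order in ℤ_9×ℤ_3 is lcm(9,3) = 9 < 27, so it has no element of order 27

No, ℤ_9 × ℤ_3 ≇ ℤ_27


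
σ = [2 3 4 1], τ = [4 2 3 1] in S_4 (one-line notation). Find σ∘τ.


σ∘τ: apply τ first, then σ
1 →τ 4 →σ 1
2 →τ 2 →σ 3
3 →τ 3 →σ 4
4 →τ 1 →σ 2

σ∘τ = [1 3 4 2]


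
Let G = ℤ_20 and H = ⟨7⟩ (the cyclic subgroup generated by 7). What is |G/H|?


|⟨7⟩| = n / gcd(7, 20) = 20 / 1 = 20
H is normal (ℤ_20 is abelian).
|G/H| = |G| / |H| = 20 / 20 = 1

|G/H| = 1


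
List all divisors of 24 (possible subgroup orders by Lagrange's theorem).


Lagrange's theorem: |H| divides |G|
|G| = 24
Divisors of 24: 1, 2, 3, 4, 6, 8, 12, 24

Possible subgroup orders: {1, 2, 3, 4, 6, 8, 12, 24}


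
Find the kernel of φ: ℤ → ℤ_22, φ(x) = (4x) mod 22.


Kernel = preimage of identity
ker(φ) = {x ∈ ℤ : 4x ≡ 0 (mod 22)}. gcd(4,22) = 2, so 4x ≡ 0 (mod 22) ⟺ x ≡ 0 (mod 22/2 = 11). Hence ker(φ) = 11ℤ

ker(φ) = 11ℤ


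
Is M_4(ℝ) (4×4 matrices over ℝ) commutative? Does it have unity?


Matrix multiplication is non-commutative for n ≥ 2; the identity matrix I is the unity; singular matrices give zero divisors, so not an integral domain
Commutative: No
Integral domain: No
Has unity: Yes

M_4(ℝ) (4×4 matrices over ℝ): Commutative=No, Unity=Yes


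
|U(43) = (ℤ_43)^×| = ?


U(n) is the group of units mod n; |U(n)| = φ(n)
|U(43)| = φ(43) = 42

|U(43) = (ℤ_43)^×| = 42


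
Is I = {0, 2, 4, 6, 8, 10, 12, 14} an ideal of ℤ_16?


Check ideal conditions for I = {0, 2, 4, 6, 8, 10, 12, 14} in ℤ_16:
(1) I is an additive subgroup? Yes
(2) For r ∈ ℤ_16 and a ∈ I: r·a ∈ I? Yes

Yes, I is an ideal of ℤ_16


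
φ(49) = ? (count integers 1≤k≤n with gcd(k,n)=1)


Factor n: 49 = 7^2
φ(n) = n · ∏(1 - 1/p) over distinct primes p | n
φ(49) = 49 · (1 - 1/7) = 42

φ(49) = 42


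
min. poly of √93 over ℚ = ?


√93 satisfies x² - 93 = 0, irreducible over ℚ since 93 is squarefree

Minimal polynomial: x² - 93


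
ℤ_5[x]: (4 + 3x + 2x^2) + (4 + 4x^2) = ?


Add coefficients mod 5:
x^0: 4 + 4 = 3 (mod 5)
x^1: 3 + 0 = 3 (mod 5)
x^2: 2 + 4 = 1 (mod 5)
Result: 3 + 3x + x^2

f + g = 3 + 3x + x^2


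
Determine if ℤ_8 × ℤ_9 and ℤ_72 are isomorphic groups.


Comparing ℤ_8 × ℤ_9 and ℤ_72:
gcd(8,9) = 1, so ℤ_8 × ℤ_9 ≅ ℤ_72 (CRT)

Yes, ℤ_8 × ℤ_9 ≅ ℤ_72


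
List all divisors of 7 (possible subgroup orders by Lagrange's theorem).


Lagrange's theorem: |H| divides |G|
|G| = 7
Divisors of 7: 1, 7

Possible subgroup orders: {1, 7}


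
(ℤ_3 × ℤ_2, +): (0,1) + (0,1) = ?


Operation: componentwise addition mod (3, 2)
(0,1) + (0,1) = ((a₁+b₁) mod 3, (a₂+b₂) mod 2) with a = (0,1), b = (0,1)

(0,1) + (0,1) = (0,0)


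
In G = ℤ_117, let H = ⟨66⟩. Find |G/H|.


|⟨66⟩| = n / gcd(66, 117) = 117 / 3 = 39
H is normal (ℤ_117 is abelian).
|G/H| = |G| / |H| = 117 / 39 = 3

|G/H| = 3


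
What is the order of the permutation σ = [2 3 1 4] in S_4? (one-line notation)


Cycle decomposition: (1 2 3)
Cycle lengths: 3
Order = lcm(3) = 3

ord(σ) = 3


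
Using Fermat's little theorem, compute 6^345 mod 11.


Fermat's little theorem: if p is prime and gcd(a,p)=1, then a^(p-1) ≡ 1 (mod p)
p = 11 is prime, gcd(6,11) = 1
Reduce exponent: 345 mod 10 = 5
So 6^345 ≡ 6^5 (mod 11)
6^5 mod 11 = 10

6^345 ≡ 10 (mod 11)


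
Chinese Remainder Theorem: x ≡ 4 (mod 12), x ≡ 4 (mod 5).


m₁ = 12, m₂ = 5, gcd = 1, so CRT applies. M = m₁·m₂ = 60
Let M₁ = M/m₁ = 5, M₂ = M/m₂ = 12
Find y₁ ≡ M₁⁻¹ (mod m₁): 5⁻¹ ≡ 5 (mod 12)
Find y₂ ≡ M₂⁻¹ (mod m₂): 12⁻¹ ≡ 3 (mod 5)
x = a₁·M₁·y₁ + a₂·M₂·y₂ = 4·5·5 + 4·12·3 = 244
Reduce mod 60: x ≡ 4
Check: 4 mod 12 = 4 ✓, 4 mod 5 = 4 ✓

x ≡ 4 (mod 60)


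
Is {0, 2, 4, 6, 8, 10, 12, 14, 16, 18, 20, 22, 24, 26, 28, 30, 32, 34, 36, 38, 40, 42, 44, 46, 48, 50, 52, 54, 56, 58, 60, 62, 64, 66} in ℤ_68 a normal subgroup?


H = {0, 2, 4, 6, 8, 10, 12, 14, 16, 18, 20, 22, 24, 26, 28, 30, 32, 34, 36, 38, 40, 42, 44, 46, 48, 50, 52, 54, 56, 58, 60, 62, 64, 66} in ℤ_68
ℤ_68 is abelian; every subgroup of an abelian group is normal

Yes, normal subgroup


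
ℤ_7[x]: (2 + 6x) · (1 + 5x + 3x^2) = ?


Expand and collect like terms; reduce coefficients mod 7:
x^0: 2·1 = 2 ≡ 2 (mod 7)
x^1: 2·5 + 6·1 = 16 ≡ 2 (mod 7)
x^2: 2·3 + 6·5 = 36 ≡ 1 (mod 7)
x^3: 6·3 = 18 ≡ 4 (mod 7)
Result: 2 + 2x + x^2 + 4x^3

f · g = 2 + 2x + x^2 + 4x^3


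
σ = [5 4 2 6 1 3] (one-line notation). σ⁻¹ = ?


To find σ⁻¹, swap domain and range:
σ(1) = 5 → σ⁻¹(5) = 1
σ(2) = 4 → σ⁻¹(4) = 2
σ(3) = 2 → σ⁻¹(2) = 3
σ(4) = 6 → σ⁻¹(6) = 4
σ(5) = 1 → σ⁻¹(1) = 5
σ(6) = 3 → σ⁻¹(3) = 6

σ⁻¹ = [5 3 6 2 1 4]


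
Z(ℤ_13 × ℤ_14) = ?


Z(G) = {g ∈ G | gx = xg for all x ∈ G}
Direct product of abelian groups is abelian, so Z(G) = G

Z(ℤ_13 × ℤ_14) = ℤ_13 × ℤ_14


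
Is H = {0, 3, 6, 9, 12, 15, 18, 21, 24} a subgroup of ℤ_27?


Subgroup test for H = {0, 3, 6, 9, 12, 15, 18, 21, 24} in (ℤ_27, +):
(1) 0 ∈ H? Yes
(2) Closure: for all a,b ∈ H, (a+b) mod 27 ∈ H? Yes
(3) Inverses: for all a ∈ H, -a mod 27 ∈ H? Yes

Yes, H is a subgroup of ℤ_27


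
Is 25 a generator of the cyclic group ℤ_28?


g generates ℤ_n iff gcd(g, n) = 1
gcd(25, 28) = 1
Since gcd = 1, 25 is a generator.

Yes, 25 generates ℤ_28


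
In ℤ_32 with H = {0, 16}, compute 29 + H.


29 + H = {29 + h (mod 32) : h ∈ H}
29+0=29, 29+16=13
29 + H = {13, 29} = 13 + H

29 + H = {13, 29}


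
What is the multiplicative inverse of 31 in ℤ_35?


Use the extended Euclidean algorithm to write 1 = 31·s + 35·t; then s mod 35 is the inverse.
Euclidean algorithm:
  31 = 0·35 + 31
  35 = 1·31 + 4
  31 = 7·4 + 3
  4 = 1·3 + 1
  3 = 3·1 + 0
gcd(31,35) = 1
Back-substitution gives: 31·(-9) + 35·(8) = 1
So 31⁻¹ ≡ -9 ≡ 26 (mod 35)
Check: 31 × 26 = 806 ≡ 1 (mod 35) ✓

31⁻¹ ≡ 26 (mod 35)


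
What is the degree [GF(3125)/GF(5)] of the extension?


GF(3125) = GF(5^5), so the extension degree is 5

[GF(3125)/GF(5)] = 5


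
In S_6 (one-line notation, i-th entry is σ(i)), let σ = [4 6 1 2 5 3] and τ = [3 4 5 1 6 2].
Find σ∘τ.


σ∘τ: apply τ first, then σ
1 →τ 3 →σ 1
2 →τ 4 →σ 2
3 →τ 5 →σ 5
4 →τ 1 →σ 4
5 →τ 6 →σ 3
6 →τ 2 →σ 6

σ∘τ = [1 2 5 4 3 6]


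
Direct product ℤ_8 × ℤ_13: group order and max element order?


|ℤ_8 × ℤ_13| = 8 × 13 = 104
Max element order = lcm(8,13) = 104
Cyclic? Yes (gcd=1)

|ℤ_8×ℤ_13| = 104, max element order = 104


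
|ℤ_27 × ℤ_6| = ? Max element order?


|ℤ_27 × ℤ_6| = 27 × 6 = 162
Max element order = lcm(27,6) = 54
Cyclic? No (gcd=3)

|ℤ_27×ℤ_6| = 162, max element order = 54


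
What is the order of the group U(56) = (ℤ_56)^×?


U(n) is the group of units mod n; |U(n)| = φ(n)
|U(56)| = φ(56) = 24

|U(56) = (ℤ_56)^×| = 24


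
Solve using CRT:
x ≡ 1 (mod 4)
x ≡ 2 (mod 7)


m₁ = 4, m₂ = 7, gcd = 1, so CRT applies. M = m₁·m₂ = 28
Let M₁ = M/m₁ = 7, M₂ = M/m₂ = 4
Find y₁ ≡ M₁⁻¹ (mod m₁): 7⁻¹ ≡ 3 (mod 4)
Find y₂ ≡ M₂⁻¹ (mod m₂): 4⁻¹ ≡ 2 (mod 7)
x = a₁·M₁·y₁ + a₂·M₂·y₂ = 1·7·3 + 2·4·2 = 37
Reduce mod 28: x ≡ 9
Check: 9 mod 4 = 1 ✓, 9 mod 7 = 2 ✓

x ≡ 9 (mod 28)


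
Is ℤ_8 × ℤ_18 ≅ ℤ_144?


Comparing ℤ_8 × ℤ_18 and ℤ_144:
gcd(8,18) = 2 ≠ 1. Max element order in ℤ_8×ℤ_18 is lcm(8,18) = 72 < 144, so it has no element of order 144

No, ℤ_8 × ℤ_18 ≇ ℤ_144


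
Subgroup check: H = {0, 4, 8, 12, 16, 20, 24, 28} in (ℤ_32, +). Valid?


Subgroup test for H = {0, 4, 8, 12, 16, 20, 24, 28} in (ℤ_32, +):
(1) 0 ∈ H? Yes
(2) Closure: for all a,b ∈ H, (a+b) mod 32 ∈ H? Yes
(3) Inverses: for all a ∈ H, -a mod 32 ∈ H? Yes

Yes, H is a subgroup of ℤ_32


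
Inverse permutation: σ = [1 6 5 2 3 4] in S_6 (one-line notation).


To find σ⁻¹, swap domain and range:
σ(1) = 1 → σ⁻¹(1) = 1
σ(2) = 6 → σ⁻¹(6) = 2
σ(3) = 5 → σ⁻¹(5) = 3
σ(4) = 2 → σ⁻¹(2) = 4
σ(5) = 3 → σ⁻¹(3) = 5
σ(6) = 4 → σ⁻¹(4) = 6

σ⁻¹ = [1 4 5 6 3 2]


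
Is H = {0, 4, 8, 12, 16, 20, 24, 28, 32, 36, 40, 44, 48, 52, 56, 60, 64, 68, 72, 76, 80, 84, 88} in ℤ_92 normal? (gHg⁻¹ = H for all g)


H = {0, 4, 8, 12, 16, 20, 24, 28, 32, 36, 40, 44, 48, 52, 56, 60, 64, 68, 72, 76, 80, 84, 88} in ℤ_92
ℤ_92 is abelian; every subgroup of an abelian group is normal

Yes, normal subgroup


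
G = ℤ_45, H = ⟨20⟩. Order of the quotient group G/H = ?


|⟨20⟩| = n / gcd(20, 45) = 45 / 5 = 9
H is normal (ℤ_45 is abelian).
|G/H| = |G| / |H| = 45 / 9 = 5

|G/H| = 5


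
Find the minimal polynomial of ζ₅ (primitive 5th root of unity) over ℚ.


ζ₅ is a root of Φ₅(x) = x⁴ + x³ + x² + x + 1, irreducible over ℚ

Minimal polynomial: x⁴ + x³ + x² + x + 1


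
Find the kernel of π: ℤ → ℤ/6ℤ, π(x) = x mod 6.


Kernel = preimage of identity
ker(π) = multiples of 6 = 6ℤ

ker(π) = 6ℤ


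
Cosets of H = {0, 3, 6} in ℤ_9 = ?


H = {0, 3, 6}, |H| = 3
Number of cosets = |G|/|H| = 9/3 = 3
0 + H = {0, 3, 6}
1 + H = {1, 4, 7}
2 + H = {2, 5, 8}

Cosets: 0+H={0,3,6}; 1+H={1,4,7}; 2+H={2,5,8}


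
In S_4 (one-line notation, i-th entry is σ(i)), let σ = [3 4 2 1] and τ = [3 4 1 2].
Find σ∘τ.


σ∘τ: apply τ first, then σ
1 →τ 3 →σ 2
2 →τ 4 →σ 1
3 →τ 1 →σ 3
4 →τ 2 →σ 4

σ∘τ = [2 1 3 4]


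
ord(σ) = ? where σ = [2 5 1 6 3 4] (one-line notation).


Cycle decomposition: (1 2 5 3) (4 6)
Cycle lengths: 4, 2
Order = lcm(4, 2) = 4

ord(σ) = 4


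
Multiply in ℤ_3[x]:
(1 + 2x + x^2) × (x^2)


Expand and collect like terms; reduce coefficients mod 3:
x^0: 1·0 = 0 ≡ 0 (mod 3)
x^1: 1·0 + 2·0 = 0 ≡ 0 (mod 3)
x^2: 1·1 + 2·0 + 1·0 = 1 ≡ 1 (mod 3)
x^3: 2·1 + 1·0 = 2 ≡ 2 (mod 3)
x^4: 1·1 = 1 ≡ 1 (mod 3)
Result: x^2 + 2x^3 + x^4

f · g = x^2 + 2x^3 + x^4


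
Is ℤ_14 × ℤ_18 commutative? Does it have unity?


Direct product ring; commutative with unity (1,1); but (1,0)·(0,1) = (0,0) gives zero divisors, so not an integral domain
Commutative: Yes
Integral domain: No
Has unity: Yes

ℤ_14 × ℤ_18: Commutative=Yes, Unity=Yes


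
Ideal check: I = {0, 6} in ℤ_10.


Check ideal conditions for I = {0, 6} in ℤ_10:
(1) I is an additive subgroup? No
(2) For r ∈ ℤ_10 and a ∈ I: r·a ∈ I? No  [counterexample: r=2, a=6, r·a mod 10 = 2 ∉ I]

No, I is not an ideal of ℤ_10


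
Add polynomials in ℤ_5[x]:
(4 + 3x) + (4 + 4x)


Add coefficients mod 5:
x^0: 4 + 4 = 3 (mod 5)
x^1: 3 + 4 = 2 (mod 5)
Result: 3 + 2x

f + g = 3 + 2x


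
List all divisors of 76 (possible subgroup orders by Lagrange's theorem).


Lagrange's theorem: |H| divides |G|
|G| = 76
Divisors of 76: 1, 2, 4, 19, 38, 76

Possible subgroup orders: {1, 2, 4, 19, 38, 76}


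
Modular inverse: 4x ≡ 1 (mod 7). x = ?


Use the extended Euclidean algorithm to write 1 = 4·s + 7·t; then s mod 7 is the inverse.
Euclidean algorithm:
  4 = 0·7 + 4
  7 = 1·4 + 3
  4 = 1·3 + 1
  3 = 3·1 + 0
gcd(4,7) = 1
Back-substitution gives: 4·(2) + 7·(-1) = 1
So 4⁻¹ ≡ 2 ≡ 2 (mod 7)
Check: 4 × 2 = 8 ≡ 1 (mod 7) ✓

4⁻¹ ≡ 2 (mod 7)


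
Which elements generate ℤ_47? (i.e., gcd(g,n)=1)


g generates ℤ_n iff gcd(g,n) = 1
Prime factors of 47: 47
Generators are g ∈ {1,...,46} not divisible by any of these primes.
Generators: {1, 2, 3, 4, 5, 6, 7, 8, 9, 10, 11, 12, 13, 14, 15, 16, 17, 18, 19, 20, 21, 22, 23, 24, 25, 26, 27, 28, 29, 30, 31, 32, 33, 34, 35, 36, 37, 38, 39, 40, 41, 42, 43, 44, 45, 46}
Number of generators = φ(47) = 46

Generators of ℤ_47 = {1, 2, 3, 4, 5, 6, 7, 8, 9, 10, 11, 12, 13, 14, 15, 16, 17, 18, 19, 20, 21, 22, 23, 24, 25, 26, 27, 28, 29, 30, 31, 32, 33, 34, 35, 36, 37, 38, 39, 40, 41, 42, 43, 44, 45, 46}


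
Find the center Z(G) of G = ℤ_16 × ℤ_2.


Z(G) = {g ∈ G | gx = xg for all x ∈ G}
Direct product of abelian groups is abelian, so Z(G) = G

Z(ℤ_16 × ℤ_2) = ℤ_16 × ℤ_2


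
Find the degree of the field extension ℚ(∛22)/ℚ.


∛22 has minimal polynomial x³ - 22 (irreducible over ℚ since 22 is not a perfect cube)

[ℚ(∛22)/ℚ] = 3


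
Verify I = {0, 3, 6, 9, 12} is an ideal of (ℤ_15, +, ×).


Check ideal conditions for I = {0, 3, 6, 9, 12} in ℤ_15:
(1) I is an additive subgroup? Yes
(2) For r ∈ ℤ_15 and a ∈ I: r·a ∈ I? Yes

Yes, I is an ideal of ℤ_15


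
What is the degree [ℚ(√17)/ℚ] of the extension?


√17 has minimal polynomial x² - 17 (irreducible over ℚ since 17 is squarefree)

[ℚ(√17)/ℚ] = 2


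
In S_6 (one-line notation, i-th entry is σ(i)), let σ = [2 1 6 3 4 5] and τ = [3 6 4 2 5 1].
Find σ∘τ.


σ∘τ: apply τ first, then σ
1 →τ 3 →σ 6
2 →τ 6 →σ 5
3 →τ 4 →σ 3
4 →τ 2 →σ 1
5 →τ 5 →σ 4
6 →τ 1 →σ 2

σ∘τ = [6 5 3 1 4 2]


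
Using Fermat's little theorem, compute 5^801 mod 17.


Fermat's little theorem: if p is prime and gcd(a,p)=1, then a^(p-1) ≡ 1 (mod p)
p = 17 is prime, gcd(5,17) = 1
Reduce exponent: 801 mod 16 = 1
So 5^801 ≡ 5^1 (mod 17)
5^1 mod 17 = 5

5^801 ≡ 5 (mod 17)


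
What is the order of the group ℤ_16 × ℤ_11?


|A × B| = |A| · |B|
|ℤ_16 × ℤ_11| = 16 × 11 = 176

|ℤ_16 × ℤ_11| = 176


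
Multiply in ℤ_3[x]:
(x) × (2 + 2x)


Expand and collect like terms; reduce coefficients mod 3:
x^0: 0·2 = 0 ≡ 0 (mod 3)
x^1: 0·2 + 1·2 = 2 ≡ 2 (mod 3)
x^2: 1·2 = 2 ≡ 2 (mod 3)
Result: 2x + 2x^2

f · g = 2x + 2x^2


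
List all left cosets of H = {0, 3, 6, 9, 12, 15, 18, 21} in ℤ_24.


H = {0, 3, 6, 9, 12, 15, 18, 21}, |H| = 8
Number of cosets = |G|/|H| = 24/8 = 3
0 + H = {0, 3, 6, 9, 12, 15, 18, 21}
1 + H = {1, 4, 7, 10, 13, 16, 19, 22}
2 + H = {2, 5, 8, 11, 14, 17, 20, 23}

Cosets: 0+H={0,3,6,9,12,15,18,21}; 1+H={1,4,7,10,13,16,19,22}; 2+H={2,5,8,11,14,17,20,23}


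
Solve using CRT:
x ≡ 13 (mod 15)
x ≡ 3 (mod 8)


m₁ = 15, m₂ = 8, gcd = 1, so CRT applies. M = m₁·m₂ = 120
Let M₁ = M/m₁ = 8, M₂ = M/m₂ = 15
Find y₁ ≡ M₁⁻¹ (mod m₁): 8⁻¹ ≡ 2 (mod 15)
Find y₂ ≡ M₂⁻¹ (mod m₂): 15⁻¹ ≡ 7 (mod 8)
x = a₁·M₁·y₁ + a₂·M₂·y₂ = 13·8·2 + 3·15·7 = 523
Reduce mod 120: x ≡ 43
Check: 43 mod 15 = 13 ✓, 43 mod 8 = 3 ✓

x ≡ 43 (mod 120)


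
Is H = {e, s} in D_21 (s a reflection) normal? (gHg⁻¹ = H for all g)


H = {e, s} in D_21 (s a reflection)
r·s·r⁻¹ = sr⁻² ≠ s for n ≥ 3, so {e, s} is not closed under conjugation

No, not a normal subgroup


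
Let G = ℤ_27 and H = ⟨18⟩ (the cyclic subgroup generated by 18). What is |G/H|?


|⟨18⟩| = n / gcd(18, 27) = 27 / 9 = 3
H is normal (ℤ_27 is abelian).
|G/H| = |G| / |H| = 27 / 3 = 9

|G/H| = 9


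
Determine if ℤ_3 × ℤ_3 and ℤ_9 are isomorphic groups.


Comparing ℤ_3 × ℤ_3 and ℤ_9:
gcd(3,3) = 3 ≠ 1. Max element order in ℤ_3×ℤ_3 is lcm(3,3) = 3 < 9, so it has no element of order 9

No, ℤ_3 × ℤ_3 ≇ ℤ_9


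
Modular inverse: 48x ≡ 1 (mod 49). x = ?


Use the extended Euclidean algorithm to write 1 = 48·s + 49·t; then s mod 49 is the inverse.
Euclidean algorithm:
  48 = 0·49 + 48
  49 = 1·48 + 1
  48 = 48·1 + 0
gcd(48,49) = 1
Back-substitution gives: 48·(-1) + 49·(1) = 1
So 48⁻¹ ≡ -1 ≡ 48 (mod 49)
Check: 48 × 48 = 2304 ≡ 1 (mod 49) ✓

48⁻¹ ≡ 48 (mod 49)


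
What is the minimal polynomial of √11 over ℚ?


√11 satisfies x² - 11 = 0, irreducible over ℚ since 11 is squarefree

Minimal polynomial: x² - 11


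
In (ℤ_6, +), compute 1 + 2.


Operation: addition mod 6
1 + 2 = (a + b) mod 6 with a = 1, b = 2

1 + 2 = 3


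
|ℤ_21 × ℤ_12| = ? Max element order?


|ℤ_21 × ℤ_12| = 21 × 12 = 252
Max element order = lcm(21,12) = 84
Cyclic? No (gcd=3)

|ℤ_21×ℤ_12| = 252, max element order = 84


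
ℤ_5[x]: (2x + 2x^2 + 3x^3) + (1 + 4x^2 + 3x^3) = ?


Add coefficients mod 5:
x^0: 0 + 1 = 1 (mod 5)
x^1: 2 + 0 = 2 (mod 5)
x^2: 2 + 4 = 1 (mod 5)
x^3: 3 + 3 = 1 (mod 5)
Result: 1 + 2x + x^2 + x^3

f + g = 1 + 2x + x^2 + x^3


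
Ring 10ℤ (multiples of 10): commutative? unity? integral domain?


10ℤ is a commutative ring under +,× but has no multiplicative identity (1 ∉ 10ℤ); it has no zero divisors, but without unity it is not an integral domain
Commutative: Yes
Integral domain: No
Has unity: No

10ℤ (multiples of 10): Commutative=Yes, Unity=No


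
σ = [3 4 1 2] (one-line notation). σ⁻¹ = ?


To find σ⁻¹, swap domain and range:
σ(1) = 3 → σ⁻¹(3) = 1
σ(2) = 4 → σ⁻¹(4) = 2
σ(3) = 1 → σ⁻¹(1) = 3
σ(4) = 2 → σ⁻¹(2) = 4

σ⁻¹ = [3 4 1 2]


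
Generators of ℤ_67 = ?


g generates ℤ_n iff gcd(g,n) = 1
Prime factors of 67: 67
Generators are g ∈ {1,...,66} not divisible by any of these primes.
Generators: {1, 2, 3, 4, 5, 6, 7, 8, 9, 10, 11, 12, 13, 14, 15, 16, 17, 18, 19, 20, 21, 22, 23, 24, 25, 26, 27, 28, 29, 30, 31, 32, 33, 34, 35, 36, 37, 38, 39, 40, 41, 42, 43, 44, 45, 46, 47, 48, 49, 50, 51, 52, 53, 54, 55, 56, 57, 58, 59, 60, 61, 62, 63, 64, 65, 66}
Number of generators = φ(67) = 66

Generators of ℤ_67 = {1, 2, 3, 4, 5, 6, 7, 8, 9, 10, 11, 12, 13, 14, 15, 16, 17, 18, 19, 20, 21, 22, 23, 24, 25, 26, 27, 28, 29, 30, 31, 32, 33, 34, 35, 36, 37, 38, 39, 40, 41, 42, 43, 44, 45, 46, 47, 48, 49, 50, 51, 52, 53, 54, 55, 56, 57, 58, 59, 60, 61, 62, 63, 64, 65, 66}


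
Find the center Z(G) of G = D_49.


Z(G) = {g ∈ G | gx = xg for all x ∈ G}
For odd n, Z(D_n) = {e}: no nontrivial rotation commutes with all reflections

Z(D_49) = {e}


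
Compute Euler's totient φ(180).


Factor n: 180 = 2^2 × 3^2 × 5
φ(n) = n · ∏(1 - 1/p) over distinct primes p | n
φ(180) = 180 · (1 - 1/2) · (1 - 1/3) · (1 - 1/5) = 48

φ(180) = 48


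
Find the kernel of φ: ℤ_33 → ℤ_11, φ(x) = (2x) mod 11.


Kernel = preimage of identity
ker(φ) = {x ∈ ℤ_33 : 2x ≡ 0 (mod 11)}. Since 11 | 33, φ is well-defined. The kernel is the cyclic subgroup ⟨11⟩ of ℤ_33 (order 3), i.e. {0, 11, 22}

ker(φ) = {0, 11, 22}
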